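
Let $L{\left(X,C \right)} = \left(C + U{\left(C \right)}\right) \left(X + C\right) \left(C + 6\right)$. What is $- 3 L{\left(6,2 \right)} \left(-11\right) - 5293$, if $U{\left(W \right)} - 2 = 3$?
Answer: $9491$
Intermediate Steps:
$U{\left(W \right)} = 5$ ($U{\left(W \right)} = 2 + 3 = 5$)
$L{\left(X,C \right)} = \left(5 + C\right) \left(6 + C\right) \left(C + X\right)$ ($L{\left(X,C \right)} = \left(C + 5\right) \left(X + C\right) \left(C + 6\right) = \left(5 + C\right) \left(C + X\right) \left(6 + C\right) = \left(5 + C\right) \left(6 + C\right) \left(C + X\right)$)
$- 3 L{\left(6,2 \right)} \left(-11\right) - 5293 = - 3 \left(2^{3} + 11 \cdot 2^{2} + 30 \cdot 2 + 30 \cdot 6 + 6 \cdot 2^{2} + 11 \cdot 2 \cdot 6\right) \left(-11\right) - 5293 = - 3 \left(8 + 11 \cdot 4 + 60 + 180 + 6 \cdot 4 + 132\right) \left(-11\right) - 5293 = - 3 \left(8 + 44 + 60 + 180 + 24 + 132\right) \left(-11\right) - 5293 = \left(-3\right) 448 \left(-11\right) - 5293 = \left(-1344\right) \left(-11\right) - 5293 = 14784 - 5293 = 9491$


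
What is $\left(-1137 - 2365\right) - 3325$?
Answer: $-6827$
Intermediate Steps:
$\left(-1137 - 2365\right) - 3325 = -3502 - 3325 = -6827$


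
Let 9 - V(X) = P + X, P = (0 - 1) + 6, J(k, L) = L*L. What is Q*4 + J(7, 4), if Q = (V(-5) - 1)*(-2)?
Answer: -48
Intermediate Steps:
J(k, L) = L²
P = 5 (P = -1 + 6 = 5)
V(X) = 4 - X (V(X) = 9 - (5 + X) = 9 + (-5 - X) = 4 - X)
Q = -16 (Q = ((4 - 1*(-5)) - 1)*(-2) = ((4 + 5) - 1)*(-2) = (9 - 1)*(-2) = 8*(-2) = -16)
Q*4 + J(7, 4) = -16*4 + 4² = -64 + 16 = -48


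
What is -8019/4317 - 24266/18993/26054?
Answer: -661375960190/356039986029 ≈ -1.8576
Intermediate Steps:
-8019/4317 - 24266/18993/26054 = -8019*1/4317 - 24266*1/18993*(1/26054) = -2673/1439 - 24266/18993*1/26054 = -2673/1439 - 12133/247421811 = -661375960190/356039986029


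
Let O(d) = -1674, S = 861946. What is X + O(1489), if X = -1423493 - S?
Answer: -2287113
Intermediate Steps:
X = -2285439 (X = -1423493 - 1*861946 = -1423493 - 861946 = -2285439)
X + O(1489) = -2285439 - 1674 = -2287113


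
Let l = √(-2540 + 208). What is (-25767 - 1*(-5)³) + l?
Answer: -25642 + 2*I*√583 ≈ -25642.0 + 48.291*I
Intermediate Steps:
l = 2*I*√583 (l = √(-2332) = 2*I*√583 ≈ 48.291*I)
(-25767 - 1*(-5)³) + l = (-25767 - 1*(-5)³) + 2*I*√583 = (-25767 - 1*(-125)) + 2*I*√583 = (-25767 + 125) + 2*I*√583 = -25642 + 2*I*√583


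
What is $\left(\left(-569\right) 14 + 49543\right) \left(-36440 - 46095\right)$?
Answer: $-3431557695$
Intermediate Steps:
$\left(\left(-569\right) 14 + 49543\right) \left(-36440 - 46095\right) = \left(-7966 + 49543\right) \left(-82535\right) = 41577 \left(-82535\right) = -3431557695$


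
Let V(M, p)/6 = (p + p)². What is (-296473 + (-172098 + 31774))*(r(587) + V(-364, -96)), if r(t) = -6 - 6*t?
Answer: -95071487832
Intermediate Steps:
V(M, p) = 24*p² (V(M, p) = 6*(p + p)² = 6*(2*p)² = 6*(4*p²) = 24*p²)
(-296473 + (-172098 + 31774))*(r(587) + V(-364, -96)) = (-296473 + (-172098 + 31774))*((-6 - 6*587) + 24*(-96)²) = (-296473 - 140324)*((-6 - 3522) + 24*9216) = -436797*(-3528 + 221184) = -436797*217656 = -95071487832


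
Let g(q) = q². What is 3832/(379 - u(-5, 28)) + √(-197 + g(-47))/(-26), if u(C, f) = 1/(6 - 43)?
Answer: 17723/1753 - √503/13 ≈ 8.3849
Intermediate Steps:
u(C, f) = -1/37 (u(C, f) = 1/(-37) = -1/37)
3832/(379 - u(-5, 28)) + √(-197 + g(-47))/(-26) = 3832/(379 - 1*(-1/37)) + √(-197 + (-47)²)/(-26) = 3832/(379 + 1/37) + √(-197 + 2209)*(-1/26) = 3832/(14024/37) + √2012*(-1/26) = 3832*(37/14024) + (2*√503)*(-1/26) = 17723/1753 - √503/13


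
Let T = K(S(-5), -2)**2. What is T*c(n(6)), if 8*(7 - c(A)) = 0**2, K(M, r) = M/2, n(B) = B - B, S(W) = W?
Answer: 175/4 ≈ 43.750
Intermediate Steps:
n(B) = 0
K(M, r) = M/2 (K(M, r) = M*(1/2) = M/2)
c(A) = 7 (c(A) = 7 - 1/8*0**2 = 7 - 1/8*0 = 7 + 0 = 7)
T = 25/4 (T = ((1/2)*(-5))**2 = (-5/2)**2 = 25/4 ≈ 6.2500)
T*c(n(6)) = (25/4)*7 = 175/4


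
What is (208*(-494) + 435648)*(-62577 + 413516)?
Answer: 116826189344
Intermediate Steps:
(208*(-494) + 435648)*(-62577 + 413516) = (-102752 + 435648)*350939 = 332896*350939 = 116826189344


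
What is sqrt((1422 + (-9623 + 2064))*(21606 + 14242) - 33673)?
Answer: 43*I*sqrt(119001) ≈ 14834.0*I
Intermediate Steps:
sqrt((1422 + (-9623 + 2064))*(21606 + 14242) - 33673) = sqrt((1422 - 7559)*35848 - 33673) = sqrt(-6137*35848 - 33673) = sqrt(-219999176 - 33673) = sqrt(-220032849) = 43*I*sqrt(119001)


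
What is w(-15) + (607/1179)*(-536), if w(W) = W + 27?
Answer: -311204/1179 ≈ -263.96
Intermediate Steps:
w(W) = 27 + W
w(-15) + (607/1179)*(-536) = (27 - 15) + (607/1179)*(-536) = 12 + (607*(1/1179))*(-536) = 12 + (607/1179)*(-536) = 12 - 325352/1179 = -311204/1179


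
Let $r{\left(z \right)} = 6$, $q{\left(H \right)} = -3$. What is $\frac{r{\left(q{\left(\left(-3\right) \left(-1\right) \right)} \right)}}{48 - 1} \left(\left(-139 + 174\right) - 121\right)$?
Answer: $- \frac{516}{47} \approx -10.979$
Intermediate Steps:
$\frac{r{\left(q{\left(\left(-3\right) \left(-1\right) \right)} \right)}}{48 - 1} \left(\left(-139 + 174\right) - 121\right) = \frac{6}{48 - 1} \left(\left(-139 + 174\right) - 121\right) = \frac{6}{47} \left(35 - 121\right) = 6 \cdot \frac{1}{47} \left(-86\right) = \frac{6}{47} \left(-86\right) = - \frac{516}{47}$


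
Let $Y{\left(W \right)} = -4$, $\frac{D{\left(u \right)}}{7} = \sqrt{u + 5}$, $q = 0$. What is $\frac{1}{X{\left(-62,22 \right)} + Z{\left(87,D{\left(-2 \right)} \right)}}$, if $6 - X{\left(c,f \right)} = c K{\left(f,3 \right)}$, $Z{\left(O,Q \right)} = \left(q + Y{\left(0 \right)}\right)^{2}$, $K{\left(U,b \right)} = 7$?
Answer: $\frac{1}{456} \approx 0.002193$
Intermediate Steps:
$D{\left(u \right)} = 7 \sqrt{5 + u}$ ($D{\left(u \right)} = 7 \sqrt{u + 5} = 7 \sqrt{5 + u}$)
$Z{\left(O,Q \right)} = 16$ ($Z{\left(O,Q \right)} = \left(0 - 4\right)^{2} = \left(-4\right)^{2} = 16$)
$X{\left(c,f \right)} = 6 - 7 c$ ($X{\left(c,f \right)} = 6 - c 7 = 6 - 7 c$)
$\frac{1}{X{\left(-62,22 \right)} + Z{\left(87,D{\left(-2 \right)} \right)}} = \frac{1}{\left(6 - -434\right) + 16} = \frac{1}{\left(6 + 434\right) + 16} = \frac{1}{440 + 16} = \frac{1}{456}$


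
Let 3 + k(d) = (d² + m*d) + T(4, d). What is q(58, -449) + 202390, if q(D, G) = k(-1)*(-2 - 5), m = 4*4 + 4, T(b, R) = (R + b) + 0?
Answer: 202523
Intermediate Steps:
T(b, R) = R + b
m = 20 (m = 16 + 4 = 20)
k(d) = 1 + d² + 21*d (k(d) = -3 + ((d² + 20*d) + (d + 4)) = -3 + ((d² + 20*d) + (4 + d)) = -3 + (4 + d² + 21*d) = 1 + d² + 21*d)
q(D, G) = 133 (q(D, G) = (1 + (-1)² + 21*(-1))*(-2 - 5) = (1 + 1 - 21)*(-7) = -19*(-7) = 133)
q(58, -449) + 202390 = 133 + 202390 = 202523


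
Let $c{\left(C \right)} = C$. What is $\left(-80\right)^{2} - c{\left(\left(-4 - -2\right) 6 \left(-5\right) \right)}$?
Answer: $6340$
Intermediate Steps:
$\left(-80\right)^{2} - c{\left(\left(-4 - -2\right) 6 \left(-5\right) \right)} = \left(-80\right)^{2} - \left(-4 - -2\right) 6 \left(-5\right) = 6400 - \left(-4 + 2\right) 6 \left(-5\right) = 6400 - \left(-2\right) 6 \left(-5\right) = 6400 - \left(-12\right) \left(-5\right) = 6400 - 60 = 6340$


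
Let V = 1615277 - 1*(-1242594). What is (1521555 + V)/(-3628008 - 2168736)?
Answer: -2189713/2898372 ≈ -0.75550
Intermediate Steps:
V = 2857871 (V = 1615277 + 1242594 = 2857871)
(1521555 + V)/(-3628008 - 2168736) = (1521555 + 2857871)/(-3628008 - 2168736) = 4379426/(-5796744) = 4379426*(-1/5796744) = -2189713/2898372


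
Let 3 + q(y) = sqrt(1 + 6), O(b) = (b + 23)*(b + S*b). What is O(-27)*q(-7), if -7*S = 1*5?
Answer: -648/7 + 216*sqrt(7)/7 ≈ -10.931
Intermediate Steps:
S = -5/7 ≈ -0.71429
O(b) = 2*b*(23 + b)/7 (O(b) = (b + 23)*(b - 5*b/7) = (23 + b)*(2*b/7) = 2*b*(23 + b)/7)
q(y) = -3 + sqrt(7) (q(y) = -3 + sqrt(1 + 6) = -3 + sqrt(7))
O(-27)*q(-7) = ((2/7)*(-27)*(23 - 27))*(-3 + sqrt(7)) = ((2/7)*(-27)*(-4))*(-3 + sqrt(7)) = 216*(-3 + sqrt(7))/7 = -648/7 + 216*sqrt(7)/7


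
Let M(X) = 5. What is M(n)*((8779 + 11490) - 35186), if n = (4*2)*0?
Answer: -74585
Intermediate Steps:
n = 0 (n = 8*0 = 0)
M(n)*((8779 + 11490) - 35186) = 5*((8779 + 11490) - 35186) = 5*(20269 - 35186) = 5*(-14917) = -74585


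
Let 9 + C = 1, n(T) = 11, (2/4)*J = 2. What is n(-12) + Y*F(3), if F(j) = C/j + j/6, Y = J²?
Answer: -71/3 ≈ -23.667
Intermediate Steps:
J = 4 (J = 2*2 = 4)
Y = 16 (Y = 4² = 16)
C = -8 (C = -9 + 1 = -8)
F(j) = -8/j + j/6
n(-12) + Y*F(3) = 11 + 16*(-8/3 + (⅙)*3) = 11 + 16*(-8*⅓ + ½) = 11 + 16*(-8/3 + ½) = 11 + 16*(-13/6) = 11 - 104/3 = -71/3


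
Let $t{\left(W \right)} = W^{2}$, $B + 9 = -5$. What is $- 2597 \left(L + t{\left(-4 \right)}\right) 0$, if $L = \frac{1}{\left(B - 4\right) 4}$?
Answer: $0$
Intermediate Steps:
$B = -14$ ($B = -9 - 5 = -14$)
$L = - \frac{1}{72}$ ($L = \frac{1}{\left(-14 - 4\right) 4} = \frac{1}{\left(-18\right) 4} = \frac{1}{-72} = - \frac{1}{72} \approx -0.013889$)
$- 2597 \left(L + t{\left(-4 \right)}\right) 0 = - 2597 \left(- \frac{1}{72} + \left(-4\right)^{2}\right) 0 = - 2597 \left(- \frac{1}{72} + 16\right) 0 = - 2597 \cdot \frac{1151}{72} \cdot 0 = \left(-2597\right) 0 = 0$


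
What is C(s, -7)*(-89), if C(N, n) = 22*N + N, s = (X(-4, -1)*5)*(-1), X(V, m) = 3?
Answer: 30705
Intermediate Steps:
s = -15 (s = (3*5)*(-1) = 15*(-1) = -15)
C(N, n) = 23*N
C(s, -7)*(-89) = (23*(-15))*(-89) = -345*(-89) = 30705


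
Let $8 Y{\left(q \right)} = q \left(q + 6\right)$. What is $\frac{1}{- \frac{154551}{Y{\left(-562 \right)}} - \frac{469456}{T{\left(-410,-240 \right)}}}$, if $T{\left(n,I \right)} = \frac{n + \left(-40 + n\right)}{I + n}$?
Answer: $- \frac{1679537}{595942307573} \approx -2.8183 \cdot 10^{-6}$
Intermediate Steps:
$Y{\left(q \right)} = \frac{q \left(6 + q\right)}{8}$ ($Y{\left(q \right)} = \frac{q \left(q + 6\right)}{8} = \frac{q \left(6 + q\right)}{8}$)
$T{\left(n,I \right)} = \frac{-40 + 2 n}{I + n}$
$\frac{1}{- \frac{154551}{Y{\left(-562 \right)}} - \frac{469456}{T{\left(-410,-240 \right)}}} = \frac{1}{- \frac{154551}{\frac{1}{8} \left(-562\right) \left(6 - 562\right)} - \frac{469456}{2 \frac{1}{-240 - 410} \left(-20 - 410\right)}} = \frac{1}{- \frac{154551}{\frac{1}{8} \left(-562\right) \left(-556\right)} - \frac{469456}{2 \frac{1}{-650} \left(-430\right)}} = \frac{1}{- \frac{154551}{39059} - \frac{469456}{2 \left(- \frac{1}{650}\right) \left(-430\right)}} = \frac{1}{\left(-154551\right) \frac{1}{39059} - \frac{469456}{\frac{86}{65}}} = \frac{1}{- \frac{154551}{39059} - \frac{15257320}{43}} = \frac{1}{- \frac{595942307573}{1679537}} = - \frac{1679537}{595942307573}$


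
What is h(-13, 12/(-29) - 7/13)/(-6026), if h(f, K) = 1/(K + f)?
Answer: 377/31696760 ≈ 1.1894e-5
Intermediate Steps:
h(-13, 12/(-29) - 7/13)/(-6026) = 1/(((12/(-29) - 7/13) - 13)*(-6026)) = -1/6026/((12*(-1/29) - 7*1/13) - 13) = -1/6026/((-12/29 - 7/13) - 13) = -1/6026/(-359/377 - 13) = -1/6026/(-5260/377) = -377/5260*(-1/6026) = 377/31696760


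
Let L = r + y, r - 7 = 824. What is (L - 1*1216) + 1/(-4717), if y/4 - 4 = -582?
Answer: -12721750/4717 ≈ -2697.0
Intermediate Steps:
r = 831 (r = 7 + 824 = 831)
y = -2312 (y = 16 + 4*(-582) = 16 - 2328 = -2312)
L = -1481 (L = 831 - 2312 = -1481)
(L - 1*1216) + 1/(-4717) = (-1481 - 1*1216) + 1/(-4717) = (-1481 - 1216) - 1/4717 = -2697 - 1/4717 = -12721750/4717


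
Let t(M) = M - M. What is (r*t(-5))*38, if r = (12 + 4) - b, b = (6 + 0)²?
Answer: 0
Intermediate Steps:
b = 36 (b = 6² = 36)
t(M) = 0
r = -20 (r = (12 + 4) - 1*36 = 16 - 36 = -20)
(r*t(-5))*38 = -20*0*38 = 0*38 = 0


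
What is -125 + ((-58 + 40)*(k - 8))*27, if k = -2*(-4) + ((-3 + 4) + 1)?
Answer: -1097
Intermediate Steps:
k = 10 (k = 8 + (1 + 1) = 8 + 2 = 10)
-125 + ((-58 + 40)*(k - 8))*27 = -125 + ((-58 + 40)*(10 - 8))*27 = -125 - 18*2*27 = -125 - 36*27 = -125 - 972 = -1097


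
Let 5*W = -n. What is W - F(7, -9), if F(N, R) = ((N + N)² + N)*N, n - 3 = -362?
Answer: -6746/5 ≈ -1349.2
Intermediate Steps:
n = -359 (n = 3 - 362 = -359)
F(N, R) = N*(N + 4*N²) (F(N, R) = ((2*N)² + N)*N = (4*N² + N)*N = (N + 4*N²)*N = N*(N + 4*N²))
W = 359/5 (W = (-1*(-359))/5 = (⅕)*359 = 359/5 ≈ 71.800)
W - F(7, -9) = 359/5 - 7²*(1 + 4*7) = 359/5 - 49*(1 + 28) = 359/5 - 49*29 = 359/5 - 1*1421 = 359/5 - 1421 = -6746/5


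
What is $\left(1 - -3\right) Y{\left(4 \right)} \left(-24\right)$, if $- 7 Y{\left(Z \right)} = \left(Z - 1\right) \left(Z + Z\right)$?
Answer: $\frac{2304}{7} \approx 329.14$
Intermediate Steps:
$Y{\left(Z \right)} = - \frac{2 Z \left(-1 + Z\right)}{7}$ ($Y{\left(Z \right)} = - \frac{\left(Z - 1\right) \left(Z + Z\right)}{7} = - \frac{\left(-1 + Z\right) 2 Z}{7} = - \frac{2 Z \left(-1 + Z\right)}{7}$)
$\left(1 - -3\right) Y{\left(4 \right)} \left(-24\right) = \left(1 - -3\right) \frac{2}{7} \cdot 4 \left(1 - 4\right) \left(-24\right) = \left(1 + 3\right) \frac{2}{7} \cdot 4 \left(1 - 4\right) \left(-24\right) = 4 \cdot \frac{2}{7} \cdot 4 \left(-3\right) \left(-24\right) = 4 \left(- \frac{24}{7}\right) \left(-24\right) = \left(- \frac{96}{7}\right) \left(-24\right) = \frac{2304}{7}$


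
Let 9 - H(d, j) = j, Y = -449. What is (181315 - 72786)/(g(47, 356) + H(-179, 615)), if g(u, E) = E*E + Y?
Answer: 108529/125681 ≈ 0.86353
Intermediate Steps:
g(u, E) = -449 + E² (g(u, E) = E*E - 449 = E² - 449 = -449 + E²)
H(d, j) = 9 - j
(181315 - 72786)/(g(47, 356) + H(-179, 615)) = (181315 - 72786)/((-449 + 356²) + (9 - 1*615)) = 108529/((-449 + 126736) + (9 - 615)) = 108529/(126287 - 606) = 108529/125681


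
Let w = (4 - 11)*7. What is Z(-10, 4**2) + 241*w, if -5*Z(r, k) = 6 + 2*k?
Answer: -59083/5 ≈ -11817.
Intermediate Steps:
Z(r, k) = -6/5 - 2*k/5 (Z(r, k) = -(6 + 2*k)/5 = -6/5 - 2*k/5)
w = -49 (w = -7*7 = -49)
Z(-10, 4**2) + 241*w = (-6/5 - 2/5*4**2) + 241*(-49) = (-6/5 - 2/5*16) - 11809 = (-6/5 - 32/5) - 11809 = -38/5 - 11809 = -59083/5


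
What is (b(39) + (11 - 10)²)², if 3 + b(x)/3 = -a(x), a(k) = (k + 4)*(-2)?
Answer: 62500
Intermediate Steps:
a(k) = -8 - 2*k (a(k) = (4 + k)*(-2) = -8 - 2*k)
b(x) = 15 + 6*x (b(x) = -9 + 3*(-(-8 - 2*x)) = -9 + 3*(8 + 2*x) = -9 + (24 + 6*x) = 15 + 6*x)
(b(39) + (11 - 10)²)² = ((15 + 6*39) + (11 - 10)²)² = ((15 + 234) + 1²)² = (249 + 1)² = 250² = 62500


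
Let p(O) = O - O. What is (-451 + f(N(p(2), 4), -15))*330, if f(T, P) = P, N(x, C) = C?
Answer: -153780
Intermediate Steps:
p(O) = 0
(-451 + f(N(p(2), 4), -15))*330 = (-451 - 15)*330 = -466*330 = -153780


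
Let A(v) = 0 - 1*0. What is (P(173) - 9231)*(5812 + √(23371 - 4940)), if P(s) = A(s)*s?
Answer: -53650572 - 9231*√18431 ≈ -5.4904e+7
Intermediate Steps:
A(v) = 0 (A(v) = 0 + 0 = 0)
P(s) = 0 (P(s) = 0*s = 0)
(P(173) - 9231)*(5812 + √(23371 - 4940)) = (0 - 9231)*(5812 + √(23371 - 4940)) = -9231*(5812 + √18431) = -53650572 - 9231*√18431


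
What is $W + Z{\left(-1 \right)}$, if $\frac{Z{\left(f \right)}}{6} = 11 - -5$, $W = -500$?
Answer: $-404$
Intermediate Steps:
$Z{\left(f \right)} = 96$ ($Z{\left(f \right)} = 6 \left(11 - -5\right) = 6 \left(11 + 5\right) = 6 \cdot 16 = 96$)
$W + Z{\left(-1 \right)} = -500 + 96 = -404$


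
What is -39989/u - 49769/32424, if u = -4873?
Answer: 1054078999/158002152 ≈ 6.6713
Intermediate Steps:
-39989/u - 49769/32424 = -39989/(-4873) - 49769/32424 = -39989*(-1/4873) - 49769*1/32424 = 39989/4873 - 49769/32424 = 1054078999/158002152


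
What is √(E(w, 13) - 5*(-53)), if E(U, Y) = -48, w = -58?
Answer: √217 ≈ 14.731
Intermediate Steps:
√(E(w, 13) - 5*(-53)) = √(-48 - 5*(-53)) = √(-48 + 265) = √217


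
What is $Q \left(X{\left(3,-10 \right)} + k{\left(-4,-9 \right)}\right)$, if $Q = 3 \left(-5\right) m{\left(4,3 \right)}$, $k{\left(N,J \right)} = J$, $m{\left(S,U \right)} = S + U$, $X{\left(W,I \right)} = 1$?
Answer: $840$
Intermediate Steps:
$Q = -105$ ($Q = 3 \left(-5\right) \left(4 + 3\right) = \left(-15\right) 7 = -105$)
$Q \left(X{\left(3,-10 \right)} + k{\left(-4,-9 \right)}\right) = - 105 \left(1 - 9\right) = \left(-105\right) \left(-8\right) = 840$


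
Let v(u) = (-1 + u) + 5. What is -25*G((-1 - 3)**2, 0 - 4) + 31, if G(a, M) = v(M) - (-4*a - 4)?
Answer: -1669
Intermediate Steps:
v(u) = 4 + u
G(a, M) = 8 + M + 4*a (G(a, M) = (4 + M) - (-4*a - 4) = (4 + M) - (-4 - 4*a) = (4 + M) + (4 + 4*a) = 8 + M + 4*a)
-25*G((-1 - 3)**2, 0 - 4) + 31 = -25*(8 + (0 - 4) + 4*(-1 - 3)**2) + 31 = -25*(8 - 4 + 4*(-4)**2) + 31 = -25*(8 - 4 + 4*16) + 31 = -25*(8 - 4 + 64) + 31 = -25*68 + 31 = -1700 + 31 = -1669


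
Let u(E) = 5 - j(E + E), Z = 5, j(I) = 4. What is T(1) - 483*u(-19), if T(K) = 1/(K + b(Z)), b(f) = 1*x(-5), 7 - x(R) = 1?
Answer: -3380/7 ≈ -482.86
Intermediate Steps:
x(R) = 6 (x(R) = 7 - 1*1 = 7 - 1 = 6)
b(f) = 6 (b(f) = 1*6 = 6)
u(E) = 1 (u(E) = 5 - 1*4 = 5 - 4 = 1)
T(K) = 1/(6 + K) (T(K) = 1/(K + 6) = 1/(6 + K))
T(1) - 483*u(-19) = 1/(6 + 1) - 483*1 = 1/7 - 483 = ⅐ - 483 = -3380/7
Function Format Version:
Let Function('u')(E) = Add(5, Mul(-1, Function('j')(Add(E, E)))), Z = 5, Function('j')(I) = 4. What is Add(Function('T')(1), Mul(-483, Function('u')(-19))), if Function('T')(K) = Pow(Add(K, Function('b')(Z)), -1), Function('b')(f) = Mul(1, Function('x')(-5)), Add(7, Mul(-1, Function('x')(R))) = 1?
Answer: Rational(-3380, 7) ≈ -482.86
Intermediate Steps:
Function('x')(R) = 6 (Function('x')(R) = Add(7, Mul(-1, 1)) = Add(7, -1) = 6)
Function('b')(f) = 6 (Function('b')(f) = Mul(1, 6) = 6)
Function('u')(E) = 1 (Function('u')(E) = Add(5, Mul(-1, 4)) = Add(5, -4) = 1)
Function('T')(K) = Pow(Add(6, K), -1) (Function('T')(K) = Pow(Add(K, 6), -1) = Pow(Add(6, K), -1))
Add(Function('T')(1), Mul(-483, Function('u')(-19))) = Add(Pow(Add(6, 1), -1), Mul(-483, 1)) = Add(Pow(7, -1), -483) = Add(Rational(1, 7), -483) = Rational(-3380, 7)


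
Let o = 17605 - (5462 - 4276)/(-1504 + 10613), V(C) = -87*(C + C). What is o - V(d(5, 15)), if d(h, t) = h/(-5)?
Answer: 158777793/9109 ≈ 17431.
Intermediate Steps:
d(h, t) = -h/5 (d(h, t) = h*(-1/5) = -h/5)
V(C) = -174*C
o = 160362759/9109 (o = 17605 - 1186/9109 = 160362759/9109 ≈ 17605.)
o - V(d(5, 15)) = 160362759/9109 - (-174)*(-1/5*5) = 160362759/9109 - (-174)*(-1) = 160362759/9109 - 1*174 = 160362759/9109 - 174 = 158777793/9109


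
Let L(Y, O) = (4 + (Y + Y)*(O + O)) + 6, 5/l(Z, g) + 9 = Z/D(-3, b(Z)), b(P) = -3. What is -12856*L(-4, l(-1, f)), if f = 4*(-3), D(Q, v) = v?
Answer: -3214000/13 ≈ -2.4723e+5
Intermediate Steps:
f = -12
l(Z, g) = 5/(-9 - Z/3) (l(Z, g) = 5/(-9 + Z/(-3)) = 5/(-9 + Z*(-⅓)) = 5/(-9 - Z/3))
L(Y, O) = 10 + 4*O*Y (L(Y, O) = (4 + (2*Y)*(2*O)) + 6 = (4 + 4*O*Y) + 6 = 10 + 4*O*Y)
-12856*L(-4, l(-1, f)) = -12856*(10 + 4*(-15/(27 - 1))*(-4)) = -12856*(10 + 4*(-15/26)*(-4)) = -12856*(10 + 120/13) = -12856*250/13 = -3214000/13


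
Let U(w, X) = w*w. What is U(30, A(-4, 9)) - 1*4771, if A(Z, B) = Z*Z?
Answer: -3871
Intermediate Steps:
A(Z, B) = Z²
U(w, X) = w²
U(30, A(-4, 9)) - 1*4771 = 30² - 1*4771 = 900 - 4771 = -3871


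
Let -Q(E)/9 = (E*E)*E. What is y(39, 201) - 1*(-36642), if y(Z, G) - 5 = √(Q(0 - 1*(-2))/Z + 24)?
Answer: 36647 + 12*√26/13 ≈ 36652.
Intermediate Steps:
Q(E) = -9*E³ (Q(E) = -9*E*E*E = -9*E²*E = -9*E³)
y(Z, G) = 5 + √(24 - 72/Z) (y(Z, G) = 5 + √((-9*(0 - 1*(-2))³)/Z + 24) = 5 + √((-9*(0 + 2)³)/Z + 24) = 5 + √((-9*2³)/Z + 24) = 5 + √((-9*8)/Z + 24) = 5 + √(-72/Z + 24) = 5 + √(24 - 72/Z))
y(39, 201) - 1*(-36642) = (5 + 2*√6*√((-3 + 39)/39)) - 1*(-36642) = (5 + 2*√6*√((1/39)*36)) + 36642 = (5 + 2*√6*√(12/13)) + 36642 = (5 + 2*√6*(2*√39/13)) + 36642 = (5 + 12*√26/13) + 36642 = 36647 + 12*√26/13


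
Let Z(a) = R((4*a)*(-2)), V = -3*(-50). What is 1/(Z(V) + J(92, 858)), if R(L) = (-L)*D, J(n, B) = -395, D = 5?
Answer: 1/5605 ≈ 0.00017841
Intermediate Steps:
R(L) = -5*L (R(L) = -L*5 = -5*L)
V = 150
Z(a) = 40*a (Z(a) = -5*4*a*(-2) = -(-40)*a = 40*a)
1/(Z(V) + J(92, 858)) = 1/(40*150 - 395) = 1/(6000 - 395) = 1/5605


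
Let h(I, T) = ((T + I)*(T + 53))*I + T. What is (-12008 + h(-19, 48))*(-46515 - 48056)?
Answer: 6394039881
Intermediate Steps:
h(I, T) = T + I*(53 + T)*(I + T) (h(I, T) = ((I + T)*(53 + T))*I + T = ((53 + T)*(I + T))*I + T = I*(53 + T)*(I + T) + T = T + I*(53 + T)*(I + T))
(-12008 + h(-19, 48))*(-46515 - 48056) = (-12008 + (48 + 53*(-19)² - 19*48² + 48*(-19)² + 53*(-19)*48))*(-46515 - 48056) = (-12008 + (48 + 53*361 - 19*2304 + 48*361 - 48336))*(-94571) = (-12008 + (48 + 19133 - 43776 + 17328 - 48336))*(-94571) = (-12008 - 55603)*(-94571) = -67611*(-94571) = 6394039881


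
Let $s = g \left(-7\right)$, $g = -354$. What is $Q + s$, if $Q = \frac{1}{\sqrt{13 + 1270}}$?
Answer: $2478 + \frac{\sqrt{1283}}{1283} \approx 2478.0$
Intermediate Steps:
$Q = \frac{\sqrt{1283}}{1283}$ ($Q = \frac{1}{\sqrt{1283}} = \frac{\sqrt{1283}}{1283} \approx 0.027918$)
$s = 2478$ ($s = \left(-354\right) \left(-7\right) = 2478$)
$Q + s = \frac{\sqrt{1283}}{1283} + 2478 = 2478 + \frac{\sqrt{1283}}{1283}$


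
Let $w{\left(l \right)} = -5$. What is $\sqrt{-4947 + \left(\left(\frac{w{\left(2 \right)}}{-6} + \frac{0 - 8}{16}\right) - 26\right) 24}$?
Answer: $i \sqrt{5563} \approx 74.586 i$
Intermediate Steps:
$\sqrt{-4947 + \left(\left(\frac{w{\left(2 \right)}}{-6} + \frac{0 - 8}{16}\right) - 26\right) 24} = \sqrt{-4947 + \left(\left(- \frac{5}{-6} + \frac{0 - 8}{16}\right) - 26\right) 24} = \sqrt{-4947 + \left(\left(\left(-5\right) \left(- \frac{1}{6}\right) + \left(0 - 8\right) \frac{1}{16}\right) - 26\right) 24} = \sqrt{-4947 + \left(\left(\frac{5}{6} - \frac{1}{2}\right) - 26\right) 24} = \sqrt{-4947 + \left(\frac{1}{3} - 26\right) 24} = \sqrt{-4947 - 616} = \sqrt{-5563} = i \sqrt{5563}$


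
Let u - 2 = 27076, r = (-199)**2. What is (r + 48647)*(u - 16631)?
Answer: 921926856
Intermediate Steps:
r = 39601
u = 27078 (u = 2 + 27076 = 27078)
(r + 48647)*(u - 16631) = (39601 + 48647)*(27078 - 16631) = 88248*10447 = 921926856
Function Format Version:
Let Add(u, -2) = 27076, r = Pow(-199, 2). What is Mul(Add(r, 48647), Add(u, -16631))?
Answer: 921926856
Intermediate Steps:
r = 39601
u = 27078 (u = Add(2, 27076) = 27078)
Mul(Add(r, 48647), Add(u, -16631)) = Mul(Add(39601, 48647), Add(27078, -16631)) = Mul(88248, 10447) = 921926856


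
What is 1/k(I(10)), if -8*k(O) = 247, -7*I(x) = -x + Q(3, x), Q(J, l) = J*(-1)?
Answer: -8/247 ≈ -0.032389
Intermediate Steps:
Q(J, l) = -J
I(x) = 3/7 + x/7 (I(x) = -(-x - 1*3)/7 = -(-x - 3)/7 = -(-3 - x)/7 = 3/7 + x/7)
k(O) = -247/8 (k(O) = -⅛*247 = -247/8)
1/k(I(10)) = 1/(-247/8) = -8/247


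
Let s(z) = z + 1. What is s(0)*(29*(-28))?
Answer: -812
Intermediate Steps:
s(z) = 1 + z
s(0)*(29*(-28)) = (1 + 0)*(29*(-28)) = 1*(-812) = -812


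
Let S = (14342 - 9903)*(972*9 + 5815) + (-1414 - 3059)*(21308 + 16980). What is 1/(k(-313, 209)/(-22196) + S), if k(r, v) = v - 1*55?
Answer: -11098/1183236209643 ≈ -9.3794e-9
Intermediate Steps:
k(r, v) = -55 + v (k(r, v) = v - 55 = -55 + v)
S = -106617067 (S = 4439*(8748 + 5815) - 4473*38288 = 4439*14563 - 171262224 = 64645157 - 171262224 = -106617067)
1/(k(-313, 209)/(-22196) + S) = 1/((-55 + 209)/(-22196) - 106617067) = 1/(154*(-1/22196) - 106617067) = 1/(-77/11098 - 106617067) = 1/(-1183236209643/11098) = -11098/1183236209643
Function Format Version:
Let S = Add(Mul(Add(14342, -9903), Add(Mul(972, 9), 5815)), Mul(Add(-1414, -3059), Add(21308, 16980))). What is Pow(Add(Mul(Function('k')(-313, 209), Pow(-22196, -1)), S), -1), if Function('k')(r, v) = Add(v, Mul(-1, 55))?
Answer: Rational(-11098, 1183236209643) ≈ -9.3794e-9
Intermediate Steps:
Function('k')(r, v) = Add(-55, v) (Function('k')(r, v) = Add(v, -55) = Add(-55, v))
S = -106617067 (S = Add(Mul(4439, Add(8748, 5815)), Mul(-4473, 38288)) = Add(Mul(4439, 14563), -171262224) = Add(64645157, -171262224) = -106617067)
Pow(Add(Mul(Function('k')(-313, 209), Pow(-22196, -1)), S), -1) = Pow(Add(Mul(Add(-55, 209), Pow(-22196, -1)), -106617067), -1) = Pow(Add(Mul(154, Rational(-1, 22196)), -106617067), -1) = Pow(Add(Rational(-77, 11098), -106617067), -1) = Pow(Rational(-1183236209643, 11098), -1) = Rational(-11098, 1183236209643)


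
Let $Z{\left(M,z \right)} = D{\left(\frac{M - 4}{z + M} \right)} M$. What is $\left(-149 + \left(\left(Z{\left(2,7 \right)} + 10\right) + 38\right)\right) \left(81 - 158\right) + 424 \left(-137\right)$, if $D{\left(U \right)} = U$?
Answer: $- \frac{452491}{9} \approx -50277.0$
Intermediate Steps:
$Z{\left(M,z \right)} = \frac{M \left(-4 + M\right)}{M + z}$ ($Z{\left(M,z \right)} = \frac{M - 4}{z + M} M = \frac{-4 + M}{M + z} M = \frac{M \left(-4 + M\right)}{M + z}$)
$\left(-149 + \left(\left(Z{\left(2,7 \right)} + 10\right) + 38\right)\right) \left(81 - 158\right) + 424 \left(-137\right) = \left(-149 + \left(\left(\frac{2 \left(-4 + 2\right)}{2 + 7} + 10\right) + 38\right)\right) \left(81 - 158\right) + 424 \left(-137\right) = \left(-149 + \left(\left(2 \cdot \frac{1}{9} \left(-2\right) + 10\right) + 38\right)\right) \left(-77\right) - 58088 = \left(-149 + \left(\left(- \frac{4}{9} + 10\right) + 38\right)\right) \left(-77\right) - 58088 = \left(-149 + \left(\frac{86}{9} + 38\right)\right) \left(-77\right) - 58088 = \left(-149 + \frac{428}{9}\right) \left(-77\right) - 58088 = \left(- \frac{913}{9}\right) \left(-77\right) - 58088 = \frac{70301}{9} - 58088 = - \frac{452491}{9}$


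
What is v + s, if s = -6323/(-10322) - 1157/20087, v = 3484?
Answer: 722480708323/207338014 ≈ 3484.6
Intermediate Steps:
s = 115067547/207338014 (s = -6323*(-1/10322) - 1157*1/20087 = 6323/10322 - 1157/20087 = 115067547/207338014 ≈ 0.55498)
v + s = 3484 + 115067547/207338014 = 722480708323/207338014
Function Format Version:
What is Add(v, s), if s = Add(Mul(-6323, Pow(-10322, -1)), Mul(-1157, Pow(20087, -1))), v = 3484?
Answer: Rational(722480708323, 207338014) ≈ 3484.6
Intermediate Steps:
s = Rational(115067547, 207338014) (s = Add(Mul(-6323, Rational(-1, 10322)), Mul(-1157, Rational(1, 20087))) = Add(Rational(6323, 10322), Rational(-1157, 20087)) = Rational(115067547, 207338014) ≈ 0.55498)
Add(v, s) = Add(3484, Rational(115067547, 207338014)) = Rational(722480708323, 207338014)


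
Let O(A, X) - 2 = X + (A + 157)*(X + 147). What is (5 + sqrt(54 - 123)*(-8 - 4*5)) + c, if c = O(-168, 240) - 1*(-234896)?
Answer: 230886 - 28*I*sqrt(69) ≈ 2.3089e+5 - 232.59*I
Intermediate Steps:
O(A, X) = 2 + X + (147 + X)*(157 + A) (O(A, X) = 2 + (X + (A + 157)*(X + 147)) = 2 + (X + (157 + A)*(147 + X)) = 2 + (X + (147 + X)*(157 + A)) = 2 + X + (147 + X)*(157 + A))
c = 230881 (c = (23081 + 147*(-168) + 158*240 - 168*240) - 1*(-234896) = (23081 - 24696 + 37920 - 40320) + 234896 = -4015 + 234896 = 230881)
(5 + sqrt(54 - 123)*(-8 - 4*5)) + c = (5 + sqrt(54 - 123)*(-8 - 4*5)) + 230881 = (5 + sqrt(-69)*(-8 - 20)) + 230881 = (5 + (I*sqrt(69))*(-28)) + 230881 = (5 - 28*I*sqrt(69)) + 230881 = 230886 - 28*I*sqrt(69)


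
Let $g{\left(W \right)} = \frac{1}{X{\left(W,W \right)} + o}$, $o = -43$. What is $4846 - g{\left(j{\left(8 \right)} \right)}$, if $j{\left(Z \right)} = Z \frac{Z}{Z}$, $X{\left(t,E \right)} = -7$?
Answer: $\frac{242301}{50} \approx 4846.0$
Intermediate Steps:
$j{\left(Z \right)} = Z$ ($j{\left(Z \right)} = Z 1 = Z$)
$g{\left(W \right)} = - \frac{1}{50}$ ($g{\left(W \right)} = \frac{1}{-7 - 43} = \frac{1}{-50} = - \frac{1}{50}$)
$4846 - g{\left(j{\left(8 \right)} \right)} = 4846 - - \frac{1}{50} = 4846 + \frac{1}{50} = \frac{242301}{50}$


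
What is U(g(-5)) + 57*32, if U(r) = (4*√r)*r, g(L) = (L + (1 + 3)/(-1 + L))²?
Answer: 68900/27 ≈ 2551.9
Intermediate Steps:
g(L) = (L + 4/(-1 + L))²
U(r) = 4*r^(3/2)
U(g(-5)) + 57*32 = 4*((4 + (-5)² - 1*(-5))²/(-1 - 5)²)^(3/2) + 57*32 = 4*((4 + 25 + 5)²/(-6)²)^(3/2) + 1824 = 4*((1/36)*34²)^(3/2) + 1824 = 4*((1/36)*1156)^(3/2) + 1824 = 4*(289/9)^(3/2) + 1824 = 4*(4913/27) + 1824 = 19652/27 + 1824 = 68900/27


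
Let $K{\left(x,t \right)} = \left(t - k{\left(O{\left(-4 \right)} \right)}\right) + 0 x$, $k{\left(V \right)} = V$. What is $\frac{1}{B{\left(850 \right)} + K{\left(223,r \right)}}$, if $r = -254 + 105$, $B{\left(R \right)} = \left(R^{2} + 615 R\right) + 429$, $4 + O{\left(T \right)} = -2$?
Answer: $\frac{1}{1245536} \approx 8.0287 \cdot 10^{-7}$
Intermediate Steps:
$O{\left(T \right)} = -6$ ($O{\left(T \right)} = -4 - 2 = -6$)
$B{\left(R \right)} = 429 + R^{2} + 615 R$
$r = -149$
$K{\left(x,t \right)} = 6 + t$ ($K{\left(x,t \right)} = \left(t - -6\right) + 0 x = \left(t + 6\right) + 0 = \left(6 + t\right) + 0 = 6 + t$)
$\frac{1}{B{\left(850 \right)} + K{\left(223,r \right)}} = \frac{1}{\left(429 + 850^{2} + 615 \cdot 850\right) + \left(6 - 149\right)} = \frac{1}{\left(429 + 722500 + 522750\right) - 143} = \frac{1}{1245679 - 143} = \frac{1}{1245536}$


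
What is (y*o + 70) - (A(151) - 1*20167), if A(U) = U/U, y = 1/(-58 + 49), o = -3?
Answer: 60709/3 ≈ 20236.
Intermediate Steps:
y = -1/9 (y = 1/(-9) = -1/9 ≈ -0.11111)
A(U) = 1
(y*o + 70) - (A(151) - 1*20167) = (-1/9*(-3) + 70) - (1 - 1*20167) = (1/3 + 70) - (1 - 20167) = 211/3 - 1*(-20166) = 211/3 + 20166 = 60709/3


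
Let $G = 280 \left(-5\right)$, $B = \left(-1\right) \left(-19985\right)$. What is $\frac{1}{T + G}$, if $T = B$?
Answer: $\frac{1}{18585} \approx 5.3807 \cdot 10^{-5}$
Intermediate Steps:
$B = 19985$
$G = -1400$
$T = 19985$
$\frac{1}{T + G} = \frac{1}{19985 - 1400} = \frac{1}{18585}$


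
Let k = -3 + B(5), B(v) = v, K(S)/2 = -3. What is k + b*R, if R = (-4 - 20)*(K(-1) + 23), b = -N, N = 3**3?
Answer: 11018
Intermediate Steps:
K(S) = -6 (K(S) = 2*(-3) = -6)
N = 27
b = -27 (b = -1*27 = -27)
R = -408 (R = (-4 - 20)*(-6 + 23) = -24*17 = -408)
k = 2 (k = -3 + 5 = 2)
k + b*R = 2 - 27*(-408) = 2 + 11016 = 11018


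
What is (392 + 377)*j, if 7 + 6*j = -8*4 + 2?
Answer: -28453/6 ≈ -4742.2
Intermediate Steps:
j = -37/6 (j = -7/6 + (-8*4 + 2)/6 = -7/6 + (-32 + 2)/6 = -7/6 + (⅙)*(-30) = -7/6 - 5 = -37/6 ≈ -6.1667)
(392 + 377)*j = (392 + 377)*(-37/6) = 769*(-37/6) = -28453/6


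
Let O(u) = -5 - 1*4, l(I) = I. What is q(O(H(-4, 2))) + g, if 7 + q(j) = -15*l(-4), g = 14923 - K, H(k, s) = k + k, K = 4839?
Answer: 10137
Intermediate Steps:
H(k, s) = 2*k
O(u) = -9 (O(u) = -5 - 4 = -9)
g = 10084 (g = 14923 - 1*4839 = 14923 - 4839 = 10084)
q(j) = 53 (q(j) = -7 - 15*(-4) = -7 + 60 = 53)
q(O(H(-4, 2))) + g = 53 + 10084 = 10137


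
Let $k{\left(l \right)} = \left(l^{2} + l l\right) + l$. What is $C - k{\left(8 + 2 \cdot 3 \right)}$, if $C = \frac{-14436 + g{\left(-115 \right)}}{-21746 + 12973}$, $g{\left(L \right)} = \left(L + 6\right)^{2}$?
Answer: $- \frac{3559283}{8773} \approx -405.71$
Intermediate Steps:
$g{\left(L \right)} = \left(6 + L\right)^{2}$
$k{\left(l \right)} = l + 2 l^{2}$ ($k{\left(l \right)} = \left(l^{2} + l^{2}\right) + l = 2 l^{2} + l = l + 2 l^{2}$)
$C = \frac{2555}{8773}$ ($C = \frac{-14436 + \left(6 - 115\right)^{2}}{-21746 + 12973} = \frac{-14436 + \left(-109\right)^{2}}{-8773} = \left(-14436 + 11881\right) \left(- \frac{1}{8773}\right) = \left(-2555\right) \left(- \frac{1}{8773}\right) = \frac{2555}{8773} \approx 0.29123$)
$C - k{\left(8 + 2 \cdot 3 \right)} = \frac{2555}{8773} - \left(8 + 2 \cdot 3\right) \left(1 + 2 \left(8 + 2 \cdot 3\right)\right) = \frac{2555}{8773} - \left(8 + 6\right) \left(1 + 2 \left(8 + 6\right)\right) = \frac{2555}{8773} - 14 \left(1 + 2 \cdot 14\right) = \frac{2555}{8773} - 14 \left(1 + 28\right) = \frac{2555}{8773} - 14 \cdot 29 = \frac{2555}{8773} - 406 = - \frac{3559283}{8773}$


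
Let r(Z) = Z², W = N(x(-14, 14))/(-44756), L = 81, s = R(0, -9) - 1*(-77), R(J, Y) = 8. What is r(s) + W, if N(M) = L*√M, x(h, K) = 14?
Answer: 7225 - 81*√14/44756 ≈ 7225.0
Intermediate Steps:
s = 85 (s = 8 - 1*(-77) = 8 + 77 = 85)
N(M) = 81*√M
W = -81*√14/44756 (W = (81*√14)/(-44756) = (81*√14)*(-1/44756) = -81*√14/44756 ≈ -0.0067717)
r(s) + W = 85² - 81*√14/44756 = 7225 - 81*√14/44756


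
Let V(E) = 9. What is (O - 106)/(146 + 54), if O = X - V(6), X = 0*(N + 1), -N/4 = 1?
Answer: -23/40 ≈ -0.57500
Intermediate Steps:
N = -4 (N = -4*1 = -4)
X = 0 (X = 0*(-4 + 1) = 0*(-3) = 0)
O = -9 (O = 0 - 1*9 = 0 - 9 = -9)
(O - 106)/(146 + 54) = (-9 - 106)/(146 + 54) = -115/200 = (1/200)*(-115) = -23/40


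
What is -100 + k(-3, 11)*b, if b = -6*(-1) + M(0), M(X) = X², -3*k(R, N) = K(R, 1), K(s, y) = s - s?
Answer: -100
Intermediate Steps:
K(s, y) = 0
k(R, N) = 0 (k(R, N) = -⅓*0 = 0)
b = 6 (b = -6*(-1) + 0² = 6 + 0 = 6)
-100 + k(-3, 11)*b = -100 + 0*6 = -100 + 0 = -100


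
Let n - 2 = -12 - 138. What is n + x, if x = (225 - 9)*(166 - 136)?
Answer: 6332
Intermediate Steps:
x = 6480 (x = 216*30 = 6480)
n = -148 (n = 2 + (-12 - 138) = 2 - 150 = -148)
n + x = -148 + 6480 = 6332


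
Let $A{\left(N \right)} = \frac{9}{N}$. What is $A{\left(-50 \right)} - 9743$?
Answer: $- \frac{487159}{50} \approx -9743.2$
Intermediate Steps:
$A{\left(-50 \right)} - 9743 = \frac{9}{-50} - 9743 = 9 \left(- \frac{1}{50}\right) - 9743 = - \frac{9}{50} - 9743 = - \frac{487159}{50}$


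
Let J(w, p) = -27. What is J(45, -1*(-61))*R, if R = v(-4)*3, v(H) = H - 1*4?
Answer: 648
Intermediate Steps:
v(H) = -4 + H (v(H) = H - 4 = -4 + H)
R = -24 (R = (-4 - 4)*3 = -8*3 = -24)
J(45, -1*(-61))*R = -27*(-24) = 648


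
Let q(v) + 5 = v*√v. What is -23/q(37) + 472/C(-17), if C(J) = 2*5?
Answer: 11947633/253140 - 851*√37/50628 ≈ 47.095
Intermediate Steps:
q(v) = -5 + v^(3/2) (q(v) = -5 + v*√v = -5 + v^(3/2))
C(J) = 10
-23/q(37) + 472/C(-17) = -23/(-5 + 37^(3/2)) + 472/10 = -23/(-5 + 37*√37) + 472*(⅒) = -23/(-5 + 37*√37) + 236/5 = 236/5 - 23/(-5 + 37*√37)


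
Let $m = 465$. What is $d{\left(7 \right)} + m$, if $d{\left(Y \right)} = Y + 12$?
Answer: $484$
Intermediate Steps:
$d{\left(Y \right)} = 12 + Y$
$d{\left(7 \right)} + m = \left(12 + 7\right) + 465 = 19 + 465 = 484$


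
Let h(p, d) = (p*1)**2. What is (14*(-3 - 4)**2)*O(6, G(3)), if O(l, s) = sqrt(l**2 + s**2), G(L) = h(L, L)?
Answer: 2058*sqrt(13) ≈ 7420.2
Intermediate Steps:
h(p, d) = p**2
G(L) = L**2
(14*(-3 - 4)**2)*O(6, G(3)) = (14*(-3 - 4)**2)*sqrt(6**2 + (3**2)**2) = (14*(-7)**2)*sqrt(36 + 9**2) = (14*49)*sqrt(36 + 81) = 686*sqrt(117) = 686*(3*sqrt(13)) = 2058*sqrt(13)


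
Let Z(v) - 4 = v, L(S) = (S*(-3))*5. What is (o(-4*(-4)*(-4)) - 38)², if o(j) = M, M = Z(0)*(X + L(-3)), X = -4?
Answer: 15876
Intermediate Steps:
L(S) = -15*S (L(S) = -3*S*5 = -15*S)
Z(v) = 4 + v
M = 164 (M = (4 + 0)*(-4 - 15*(-3)) = 4*(-4 + 45) = 4*41 = 164)
o(j) = 164
(o(-4*(-4)*(-4)) - 38)² = (164 - 38)² = 126² = 15876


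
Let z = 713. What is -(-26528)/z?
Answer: 26528/713 ≈ 37.206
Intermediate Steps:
-(-26528)/z = -(-26528)/713 = -32*(-829/713) = 26528/713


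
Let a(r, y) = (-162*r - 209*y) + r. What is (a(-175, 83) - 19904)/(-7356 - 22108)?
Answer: 2269/7366 ≈ 0.30804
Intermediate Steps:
a(r, y) = -209*y - 161*r (a(r, y) = (-209*y - 162*r) + r = -209*y - 161*r)
(a(-175, 83) - 19904)/(-7356 - 22108) = ((-209*83 - 161*(-175)) - 19904)/(-7356 - 22108) = ((-17347 + 28175) - 19904)/(-29464) = (10828 - 19904)*(-1/29464) = -9076*(-1/29464) = 2269/7366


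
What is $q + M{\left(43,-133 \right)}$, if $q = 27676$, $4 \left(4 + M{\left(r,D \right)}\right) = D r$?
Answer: $\frac{104969}{4} \approx 26242.0$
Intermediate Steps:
$M{\left(r,D \right)} = -4 + \frac{D r}{4}$
$q + M{\left(43,-133 \right)} = 27676 + \left(-4 + \frac{1}{4} \left(-133\right) 43\right) = 27676 - \frac{5735}{4} = \frac{104969}{4}$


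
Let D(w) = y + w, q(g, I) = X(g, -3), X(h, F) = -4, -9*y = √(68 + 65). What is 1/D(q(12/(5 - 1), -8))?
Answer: -324/1163 + 9*√133/1163 ≈ -0.18934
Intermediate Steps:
y = -√133/9 (y = -√(68 + 65)/9 = -√133/9 ≈ -1.2814)
q(g, I) = -4
D(w) = w - √133/9 (D(w) = -√133/9 + w = w - √133/9)
1/D(q(12/(5 - 1), -8)) = 1/(-4 - √133/9)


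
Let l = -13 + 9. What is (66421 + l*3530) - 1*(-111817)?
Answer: 164118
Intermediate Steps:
l = -4
(66421 + l*3530) - 1*(-111817) = (66421 - 4*3530) - 1*(-111817) = (66421 - 14120) + 111817 = 52301 + 111817 = 164118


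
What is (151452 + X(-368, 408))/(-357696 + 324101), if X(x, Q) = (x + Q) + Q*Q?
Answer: -317956/33595 ≈ -9.4644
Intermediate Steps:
X(x, Q) = Q + x + Q² (X(x, Q) = (Q + x) + Q² = Q + x + Q²)
(151452 + X(-368, 408))/(-357696 + 324101) = (151452 + (408 - 368 + 408²))/(-357696 + 324101) = (151452 + (408 - 368 + 166464))/(-33595) = (151452 + 166504)*(-1/33595) = 317956*(-1/33595) = -317956/33595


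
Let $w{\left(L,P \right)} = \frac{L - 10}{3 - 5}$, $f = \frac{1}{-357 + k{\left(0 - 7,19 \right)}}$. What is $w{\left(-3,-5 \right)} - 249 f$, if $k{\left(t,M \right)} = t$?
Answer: $\frac{2615}{364} \approx 7.1841$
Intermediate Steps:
$f = - \frac{1}{364}$ ($f = \frac{1}{-357 + \left(0 - 7\right)} = \frac{1}{-357 - 7} = \frac{1}{-364} = - \frac{1}{364} \approx -0.0027473$)
$w{\left(L,P \right)} = 5 - \frac{L}{2}$ ($w{\left(L,P \right)} = \frac{-10 + L}{-2} = \left(-10 + L\right) \left(- \frac{1}{2}\right) = 5 - \frac{L}{2}$)
$w{\left(-3,-5 \right)} - 249 f = \left(5 - - \frac{3}{2}\right) - - \frac{249}{364} = \left(5 + \frac{3}{2}\right) + \frac{249}{364} = \frac{13}{2} + \frac{249}{364} = \frac{2615}{364}$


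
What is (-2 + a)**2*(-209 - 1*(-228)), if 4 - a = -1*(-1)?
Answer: 19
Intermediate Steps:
a = 3 (a = 4 - (-1)*(-1) = 4 - 1*1 = 4 - 1 = 3)
(-2 + a)**2*(-209 - 1*(-228)) = (-2 + 3)**2*(-209 - 1*(-228)) = 1**2*(-209 + 228) = 1*19 = 19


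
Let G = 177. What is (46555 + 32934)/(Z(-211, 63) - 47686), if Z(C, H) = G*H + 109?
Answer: -79489/36426 ≈ -2.1822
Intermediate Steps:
Z(C, H) = 109 + 177*H (Z(C, H) = 177*H + 109 = 109 + 177*H)
(46555 + 32934)/(Z(-211, 63) - 47686) = (46555 + 32934)/((109 + 177*63) - 47686) = 79489/((109 + 11151) - 47686) = 79489/(11260 - 47686) = 79489/(-36426) = 79489*(-1/36426) = -79489/36426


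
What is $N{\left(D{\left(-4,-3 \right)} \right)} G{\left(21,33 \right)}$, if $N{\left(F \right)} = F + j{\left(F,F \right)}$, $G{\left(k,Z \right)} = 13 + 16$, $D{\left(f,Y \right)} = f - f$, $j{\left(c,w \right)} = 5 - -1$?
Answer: $174$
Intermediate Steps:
$j{\left(c,w \right)} = 6$ ($j{\left(c,w \right)} = 5 + 1 = 6$)
$D{\left(f,Y \right)} = 0$
$G{\left(k,Z \right)} = 29$
$N{\left(F \right)} = 6 + F$ ($N{\left(F \right)} = F + 6 = 6 + F$)
$N{\left(D{\left(-4,-3 \right)} \right)} G{\left(21,33 \right)} = \left(6 + 0\right) 29 = 6 \cdot 29 = 174$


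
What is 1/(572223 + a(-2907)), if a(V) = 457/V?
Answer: 2907/1663451804 ≈ 1.7476e-6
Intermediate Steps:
1/(572223 + a(-2907)) = 1/(572223 + 457/(-2907)) = 1/(572223 + 457*(-1/2907)) = 1/(572223 - 457/2907) = 1/(1663451804/2907) = 2907/1663451804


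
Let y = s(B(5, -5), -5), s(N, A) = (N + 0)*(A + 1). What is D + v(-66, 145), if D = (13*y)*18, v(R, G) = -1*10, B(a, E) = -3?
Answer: 2798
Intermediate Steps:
s(N, A) = N*(1 + A)
v(R, G) = -10
y = 12 (y = -3*(1 - 5) = -3*(-4) = 12)
D = 2808 (D = (13*12)*18 = 156*18 = 2808)
D + v(-66, 145) = 2808 - 10 = 2798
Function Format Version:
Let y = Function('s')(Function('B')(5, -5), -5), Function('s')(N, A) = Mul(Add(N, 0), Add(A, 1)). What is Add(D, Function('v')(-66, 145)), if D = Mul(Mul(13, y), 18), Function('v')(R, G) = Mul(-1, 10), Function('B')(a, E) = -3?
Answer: 2798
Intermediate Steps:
Function('s')(N, A) = Mul(N, Add(1, A))
Function('v')(R, G) = -10
y = 12 (y = Mul(-3, Add(1, -5)) = Mul(-3, -4) = 12)
D = 2808 (D = Mul(Mul(13, 12), 18) = Mul(156, 18) = 2808)
Add(D, Function('v')(-66, 145)) = Add(2808, -10) = 2798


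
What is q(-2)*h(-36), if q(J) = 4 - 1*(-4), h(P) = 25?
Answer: 200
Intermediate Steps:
q(J) = 8 (q(J) = 4 + 4 = 8)
q(-2)*h(-36) = 8*25 = 200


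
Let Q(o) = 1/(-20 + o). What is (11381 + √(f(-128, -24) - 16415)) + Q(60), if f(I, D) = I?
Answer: 455241/40 + I*√16543 ≈ 11381.0 + 128.62*I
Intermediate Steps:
(11381 + √(f(-128, -24) - 16415)) + Q(60) = (11381 + √(-128 - 16415)) + 1/(-20 + 60) = (11381 + √(-16543)) + 1/40 = (11381 + I*√16543) + 1/40 = 455241/40 + I*√16543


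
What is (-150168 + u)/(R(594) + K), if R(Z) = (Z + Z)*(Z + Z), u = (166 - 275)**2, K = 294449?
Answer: -138287/1705793 ≈ -0.081069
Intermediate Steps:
u = 11881 (u = (-109)**2 = 11881)
R(Z) = 4*Z**2 (R(Z) = (2*Z)*(2*Z) = 4*Z**2)
(-150168 + u)/(R(594) + K) = (-150168 + 11881)/(4*594**2 + 294449) = -138287/(4*352836 + 294449) = -138287/(1411344 + 294449) = -138287/1705793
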